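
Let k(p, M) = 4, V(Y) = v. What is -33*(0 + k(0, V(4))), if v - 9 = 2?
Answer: -132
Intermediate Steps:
v = 11 (v = 9 + 2 = 11)
V(Y) = 11
-33*(0 + k(0, V(4))) = -33*(0 + 4) = -33*4 = -132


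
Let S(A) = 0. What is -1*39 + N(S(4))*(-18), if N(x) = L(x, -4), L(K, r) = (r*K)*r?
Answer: -39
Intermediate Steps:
L(K, r) = K*r² (L(K, r) = (K*r)*r = K*r²)
N(x) = 16*x (N(x) = x*(-4)² = x*16 = 16*x)
-1*39 + N(S(4))*(-18) = -1*39 + (16*0)*(-18) = -39 + 0*(-18) = -39 + 0 = -39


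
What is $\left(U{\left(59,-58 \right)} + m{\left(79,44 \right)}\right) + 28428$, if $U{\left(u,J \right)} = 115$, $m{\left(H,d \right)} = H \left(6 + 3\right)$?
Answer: $29254$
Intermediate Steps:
$m{\left(H,d \right)} = 9 H$ ($m{\left(H,d \right)} = H 9 = 9 H$)
$\left(U{\left(59,-58 \right)} + m{\left(79,44 \right)}\right) + 28428 = \left(115 + 9 \cdot 79\right) + 28428 = \left(115 + 711\right) + 28428 = 826 + 28428 = 29254$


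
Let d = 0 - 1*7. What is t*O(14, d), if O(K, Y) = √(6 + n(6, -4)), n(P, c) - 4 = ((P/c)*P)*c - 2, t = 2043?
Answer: 4086*√11 ≈ 13552.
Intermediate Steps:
d = -7 (d = 0 - 7 = -7)
n(P, c) = 2 + P² (n(P, c) = 4 + (((P/c)*P)*c - 2) = 4 + ((P²/c)*c - 2) = 4 + (P² - 2) = 4 + (-2 + P²) = 2 + P²)
O(K, Y) = 2*√11 (O(K, Y) = √(6 + (2 + 6²)) = √(6 + (2 + 36)) = √(6 + 38) = √44 = 2*√11)
t*O(14, d) = 2043*(2*√11) = 4086*√11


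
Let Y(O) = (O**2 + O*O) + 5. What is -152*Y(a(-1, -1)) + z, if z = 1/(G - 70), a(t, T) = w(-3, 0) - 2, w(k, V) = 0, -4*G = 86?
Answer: -361610/183 ≈ -1976.0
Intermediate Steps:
G = -43/2 (G = -1/4*86 = -43/2 ≈ -21.500)
a(t, T) = -2 (a(t, T) = 0 - 2 = -2)
z = -2/183 (z = 1/(-43/2 - 70) = 1/(-183/2) = -2/183 ≈ -0.010929)
Y(O) = 5 + 2*O**2 (Y(O) = (O**2 + O**2) + 5 = 2*O**2 + 5 = 5 + 2*O**2)
-152*Y(a(-1, -1)) + z = -152*(5 + 2*(-2)**2) - 2/183 = -152*(5 + 2*4) - 2/183 = -152*(5 + 8) - 2/183 = -152*13 - 2/183 = -1976 - 2/183 = -361610/183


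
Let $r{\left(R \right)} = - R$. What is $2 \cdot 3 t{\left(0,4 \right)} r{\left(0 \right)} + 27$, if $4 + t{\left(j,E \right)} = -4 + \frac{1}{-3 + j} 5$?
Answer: $27$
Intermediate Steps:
$t{\left(j,E \right)} = -8 + \frac{5}{-3 + j}$ ($t{\left(j,E \right)} = -4 - \left(4 - \frac{1}{-3 + j} 5\right) = -4 - \left(4 - \frac{5}{-3 + j}\right) = -8 + \frac{5}{-3 + j}$)
$2 \cdot 3 t{\left(0,4 \right)} r{\left(0 \right)} + 27 = 2 \cdot 3 \frac{29 - 0}{-3 + 0} \left(\left(-1\right) 0\right) + 27 = 6 \frac{29 + 0}{-3} \cdot 0 + 27 = 6 \left(\left(- \frac{1}{3}\right) 29\right) 0 + 27 = 6 \left(- \frac{29}{3}\right) 0 + 27 = \left(-58\right) 0 + 27 = 0 + 27 = 27$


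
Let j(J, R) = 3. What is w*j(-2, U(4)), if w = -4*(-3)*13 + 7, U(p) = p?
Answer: 489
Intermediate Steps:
w = 163 (w = 12*13 + 7 = 156 + 7 = 163)
w*j(-2, U(4)) = 163*3 = 489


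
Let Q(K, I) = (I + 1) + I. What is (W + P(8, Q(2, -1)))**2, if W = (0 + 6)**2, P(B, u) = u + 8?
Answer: 1849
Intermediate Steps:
Q(K, I) = 1 + 2*I (Q(K, I) = (1 + I) + I = 1 + 2*I)
P(B, u) = 8 + u
W = 36 (W = 6**2 = 36)
(W + P(8, Q(2, -1)))**2 = (36 + (8 + (1 + 2*(-1))))**2 = (36 + (8 + (1 - 2)))**2 = (36 + (8 - 1))**2 = (36 + 7)**2 = 43**2 = 1849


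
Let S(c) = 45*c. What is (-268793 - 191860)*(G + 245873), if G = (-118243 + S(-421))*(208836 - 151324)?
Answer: 3634418757060099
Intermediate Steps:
G = -7889956256 (G = (-118243 + 45*(-421))*(208836 - 151324) = (-118243 - 18945)*57512 = -137188*57512 = -7889956256)
(-268793 - 191860)*(G + 245873) = (-268793 - 191860)*(-7889956256 + 245873) = -460653*(-7889710383) = 3634418757060099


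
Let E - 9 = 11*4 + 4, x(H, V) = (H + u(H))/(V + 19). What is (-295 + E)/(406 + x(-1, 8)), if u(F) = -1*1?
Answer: -3213/5480 ≈ -0.58631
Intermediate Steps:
u(F) = -1
x(H, V) = (-1 + H)/(19 + V) (x(H, V) = (H - 1)/(V + 19) = (-1 + H)/(19 + V))
E = 57 (E = 9 + (11*4 + 4) = 9 + (44 + 4) = 9 + 48 = 57)
(-295 + E)/(406 + x(-1, 8)) = (-295 + 57)/(406 + (-1 - 1)/(19 + 8)) = -238/(406 - 2/27) = -238/10960/27 = -238*27/10960 = -3213/5480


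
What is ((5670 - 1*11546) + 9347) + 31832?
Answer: 35303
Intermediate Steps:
((5670 - 1*11546) + 9347) + 31832 = ((5670 - 11546) + 9347) + 31832 = (-5876 + 9347) + 31832 = 3471 + 31832 = 35303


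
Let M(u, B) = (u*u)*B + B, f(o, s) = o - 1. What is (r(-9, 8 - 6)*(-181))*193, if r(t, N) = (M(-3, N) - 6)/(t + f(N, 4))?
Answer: 244531/4 ≈ 61133.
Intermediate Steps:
f(o, s) = -1 + o
M(u, B) = B + B*u² (M(u, B) = u²*B + B = B*u² + B = B + B*u²)
r(t, N) = (-6 + 10*N)/(-1 + N + t) (r(t, N) = (N*(1 + (-3)²) - 6)/(t + (-1 + N)) = (N*(1 + 9) - 6)/(-1 + N + t) = (N*10 - 6)/(-1 + N + t) = (10*N - 6)/(-1 + N + t) = (-6 + 10*N)/(-1 + N + t))
(r(-9, 8 - 6)*(-181))*193 = ((2*(-3 + 5*(8 - 6))/(-1 + (8 - 6) - 9))*(-181))*193 = ((2*(-3 + 5*2)/(-1 + 2 - 9))*(-181))*193 = ((2*(-3 + 10)/(-8))*(-181))*193 = ((2*(-⅛)*7)*(-181))*193 = -7/4*(-181)*193 = (1267/4)*193 = 244531/4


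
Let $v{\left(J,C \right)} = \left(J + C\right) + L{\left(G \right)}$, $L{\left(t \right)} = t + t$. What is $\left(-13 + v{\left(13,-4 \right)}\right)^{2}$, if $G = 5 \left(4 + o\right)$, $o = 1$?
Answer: $2116$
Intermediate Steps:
$G = 25$ ($G = 5 \left(4 + 1\right) = 5 \cdot 5 = 25$)
$L{\left(t \right)} = 2 t$
$v{\left(J,C \right)} = 50 + C + J$ ($v{\left(J,C \right)} = \left(J + C\right) + 2 \cdot 25 = \left(C + J\right) + 50 = 50 + C + J$)
$\left(-13 + v{\left(13,-4 \right)}\right)^{2} = \left(-13 + \left(50 - 4 + 13\right)\right)^{2} = \left(-13 + 59\right)^{2} = 46^{2} = 2116$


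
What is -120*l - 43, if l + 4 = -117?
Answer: 14477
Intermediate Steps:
l = -121 (l = -4 - 117 = -121)
-120*l - 43 = -120*(-121) - 43 = 14520 - 43 = 14477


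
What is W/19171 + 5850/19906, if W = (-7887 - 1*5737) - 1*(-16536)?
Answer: 85058311/190808963 ≈ 0.44578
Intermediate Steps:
W = 2912 (W = (-7887 - 5737) + 16536 = -13624 + 16536 = 2912)
W/19171 + 5850/19906 = 2912/19171 + 5850/19906 = 2912*(1/19171) + 5850*(1/19906) = 2912/19171 + 2925/9953 = 85058311/190808963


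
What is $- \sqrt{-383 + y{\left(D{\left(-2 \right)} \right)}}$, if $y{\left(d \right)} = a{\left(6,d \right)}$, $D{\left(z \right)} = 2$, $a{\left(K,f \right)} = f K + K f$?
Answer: $- i \sqrt{359} \approx - 18.947 i$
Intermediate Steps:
$a{\left(K,f \right)} = 2 K f$ ($a{\left(K,f \right)} = K f + K f = 2 K f$)
$y{\left(d \right)} = 12 d$ ($y{\left(d \right)} = 2 \cdot 6 d = 12 d$)
$- \sqrt{-383 + y{\left(D{\left(-2 \right)} \right)}} = - \sqrt{-383 + 12 \cdot 2} = - \sqrt{-383 + 24} = - \sqrt{-359} = - i \sqrt{359}$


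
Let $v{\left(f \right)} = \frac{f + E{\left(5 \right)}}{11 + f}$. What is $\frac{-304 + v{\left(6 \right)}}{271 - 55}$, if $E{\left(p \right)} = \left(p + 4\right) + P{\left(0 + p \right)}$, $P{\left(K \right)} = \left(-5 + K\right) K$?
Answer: $- \frac{5153}{3672} \approx -1.4033$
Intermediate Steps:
$P{\left(K \right)} = K \left(-5 + K\right)$
$E{\left(p \right)} = 4 + p + p \left(-5 + p\right)$ ($E{\left(p \right)} = \left(p + 4\right) + \left(0 + p\right) \left(-5 + \left(0 + p\right)\right) = \left(4 + p\right) + p \left(-5 + p\right) = 4 + p + p \left(-5 + p\right)$)
$v{\left(f \right)} = \frac{9 + f}{11 + f}$ ($v{\left(f \right)} = \frac{f + \left(4 + 5 + 5 \left(-5 + 5\right)\right)}{11 + f} = \frac{f + \left(4 + 5 + 5 \cdot 0\right)}{11 + f} = \frac{f + \left(4 + 5 + 0\right)}{11 + f} = \frac{f + 9}{11 + f} = \frac{9 + f}{11 + f}$)
$\frac{-304 + v{\left(6 \right)}}{271 - 55} = \frac{-304 + \frac{9 + 6}{11 + 6}}{271 - 55} = \frac{-304 + \frac{1}{17} \cdot 15}{216} = \left(-304 + \frac{1}{17} \cdot 15\right) \frac{1}{216} = \left(-304 + \frac{15}{17}\right) \frac{1}{216} = \left(- \frac{5153}{17}\right) \frac{1}{216} = - \frac{5153}{3672}$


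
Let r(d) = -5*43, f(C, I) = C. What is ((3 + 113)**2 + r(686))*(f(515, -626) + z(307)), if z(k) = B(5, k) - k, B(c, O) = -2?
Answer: 2727646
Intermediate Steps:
r(d) = -215
z(k) = -2 - k
((3 + 113)**2 + r(686))*(f(515, -626) + z(307)) = ((3 + 113)**2 - 215)*(515 + (-2 - 1*307)) = (116**2 - 215)*(515 + (-2 - 307)) = (13456 - 215)*(515 - 309) = 13241*206 = 2727646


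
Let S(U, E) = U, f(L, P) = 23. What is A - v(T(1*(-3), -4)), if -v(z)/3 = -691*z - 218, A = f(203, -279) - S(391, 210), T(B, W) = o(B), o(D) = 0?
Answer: -1022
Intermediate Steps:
T(B, W) = 0
A = -368 (A = 23 - 1*391 = 23 - 391 = -368)
v(z) = 654 + 2073*z (v(z) = -3*(-691*z - 218) = -3*(-218 - 691*z) = 654 + 2073*z)
A - v(T(1*(-3), -4)) = -368 - (654 + 2073*0) = -368 - (654 + 0) = -368 - 1*654 = -368 - 654 = -1022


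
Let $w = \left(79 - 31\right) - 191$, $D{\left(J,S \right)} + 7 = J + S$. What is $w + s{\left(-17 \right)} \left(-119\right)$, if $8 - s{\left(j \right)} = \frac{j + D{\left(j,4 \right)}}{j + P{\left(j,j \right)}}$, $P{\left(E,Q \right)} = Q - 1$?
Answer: $- \frac{4846}{5} \approx -969.2$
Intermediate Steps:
$P{\left(E,Q \right)} = -1 + Q$ ($P{\left(E,Q \right)} = Q - 1 = -1 + Q$)
$D{\left(J,S \right)} = -7 + J + S$ ($D{\left(J,S \right)} = -7 + \left(J + S\right) = -7 + J + S$)
$s{\left(j \right)} = 8 - \frac{-3 + 2 j}{-1 + 2 j}$ ($s{\left(j \right)} = 8 - \frac{j + \left(-7 + j + 4\right)}{j + \left(-1 + j\right)} = 8 - \frac{j + \left(-3 + j\right)}{-1 + 2 j} = 8 - \frac{-3 + 2 j}{-1 + 2 j}$)
$w = -143$ ($w = \left(79 - 31\right) - 191 = 48 - 191 = -143$)
$w + s{\left(-17 \right)} \left(-119\right) = -143 + \frac{-5 + 14 \left(-17\right)}{-1 + 2 \left(-17\right)} \left(-119\right) = -143 + \frac{-5 - 238}{-1 - 34} \left(-119\right) = -143 + \frac{1}{-35} \left(-243\right) \left(-119\right) = -143 + \left(- \frac{1}{35}\right) \left(-243\right) \left(-119\right) = -143 + \frac{243}{35} \left(-119\right) = -143 - \frac{4131}{5} = - \frac{4846}{5}$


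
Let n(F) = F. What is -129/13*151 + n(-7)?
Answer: -19570/13 ≈ -1505.4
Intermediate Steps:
-129/13*151 + n(-7) = -129/13*151 - 7 = -19479/13 - 7 = -19570/13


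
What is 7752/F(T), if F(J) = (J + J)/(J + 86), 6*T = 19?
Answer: 109140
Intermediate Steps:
T = 19/6 (T = (1/6)*19 = 19/6 ≈ 3.1667)
F(J) = 2*J/(86 + J) (F(J) = (2*J)/(86 + J) = 2*J/(86 + J))
7752/F(T) = 7752/((2*(19/6)/(86 + 19/6))) = 7752/((2*(19/6)/(535/6))) = 7752/((2*(19/6)*(6/535))) = 7752/(38/535) = 7752*(535/38) = 109140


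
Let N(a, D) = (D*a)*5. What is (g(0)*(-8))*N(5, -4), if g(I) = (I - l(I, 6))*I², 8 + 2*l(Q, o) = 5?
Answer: 0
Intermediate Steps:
l(Q, o) = -3/2 (l(Q, o) = -4 + (½)*5 = -4 + 5/2 = -3/2)
N(a, D) = 5*D*a
g(I) = I²*(3/2 + I) (g(I) = (I - 1*(-3/2))*I² = (I + 3/2)*I² = (3/2 + I)*I² = I²*(3/2 + I))
(g(0)*(-8))*N(5, -4) = ((0²*(3/2 + 0))*(-8))*(5*(-4)*5) = ((0*(3/2))*(-8))*(-100) = (0*(-8))*(-100) = 0*(-100) = 0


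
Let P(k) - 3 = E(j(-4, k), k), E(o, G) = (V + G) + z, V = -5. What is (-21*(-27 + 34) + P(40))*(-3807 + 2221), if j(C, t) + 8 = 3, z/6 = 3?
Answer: 144326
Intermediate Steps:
z = 18 (z = 6*3 = 18)
j(C, t) = -5 (j(C, t) = -8 + 3 = -5)
E(o, G) = 13 + G (E(o, G) = (-5 + G) + 18 = 13 + G)
P(k) = 16 + k (P(k) = 3 + (13 + k) = 16 + k)
(-21*(-27 + 34) + P(40))*(-3807 + 2221) = (-21*(-27 + 34) + (16 + 40))*(-3807 + 2221) = (-21*7 + 56)*(-1586) = (-147 + 56)*(-1586) = -91*(-1586) = 144326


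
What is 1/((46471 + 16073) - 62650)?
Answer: -1/106 ≈ -0.0094340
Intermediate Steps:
1/((46471 + 16073) - 62650) = 1/(62544 - 62650) = 1/(-106) = -1/106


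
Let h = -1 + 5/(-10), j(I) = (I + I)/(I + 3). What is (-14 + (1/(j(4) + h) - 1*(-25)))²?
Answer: 1681/25 ≈ 67.240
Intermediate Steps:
j(I) = 2*I/(3 + I) (j(I) = (2*I)/(3 + I) = 2*I/(3 + I))
h = -3/2 (h = -1 + 5*(-⅒) = -1 - ½ = -3/2 ≈ -1.5000)
(-14 + (1/(j(4) + h) - 1*(-25)))² = (-14 + (1/(2*4/(3 + 4) - 3/2) - 1*(-25)))² = (-14 + (1/(2*4/7 - 3/2) + 25))² = (-14 + (1/(2*4*(⅐) - 3/2) + 25))² = (-14 + (1/(8/7 - 3/2) + 25))² = (-14 + (1/(-5/14) + 25))² = (-14 + (-14/5 + 25))² = (-14 + 111/5)² = (41/5)² = 1681/25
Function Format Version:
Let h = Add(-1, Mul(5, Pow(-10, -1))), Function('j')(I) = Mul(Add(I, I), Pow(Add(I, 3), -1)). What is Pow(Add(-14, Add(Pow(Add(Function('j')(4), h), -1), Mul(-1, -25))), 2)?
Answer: Rational(1681, 25) ≈ 67.240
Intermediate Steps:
Function('j')(I) = Mul(2, I, Pow(Add(3, I), -1)) (Function('j')(I) = Mul(Mul(2, I), Pow(Add(3, I), -1)) = Mul(2, I, Pow(Add(3, I), -1)))
h = Rational(-3, 2) (h = Add(-1, Mul(5, Rational(-1, 10))) = Add(-1, Rational(-1, 2)) = Rational(-3, 2) ≈ -1.5000)
Pow(Add(-14, Add(Pow(Add(Function('j')(4), h), -1), Mul(-1, -25))), 2) = Pow(Add(-14, Add(Pow(Add(Mul(2, 4, Pow(Add(3, 4), -1)), Rational(-3, 2)), -1), Mul(-1, -25))), 2) = Pow(Add(-14, Add(Pow(Add(Mul(2, 4, Pow(7, -1)), Rational(-3, 2)), -1), 25)), 2) = Pow(Add(-14, Add(Pow(Add(Mul(2, 4, Rational(1, 7)), Rational(-3, 2)), -1), 25)), 2) = Pow(Add(-14, Add(Pow(Add(Rational(8, 7), Rational(-3, 2)), -1), 25)), 2) = Pow(Add(-14, Add(Pow(Rational(-5, 14), -1), 25)), 2) = Pow(Add(-14, Add(Rational(-14, 5), 25)), 2) = Pow(Add(-14, Rational(111, 5)), 2) = Pow(Rational(41, 5), 2) = Rational(1681, 25)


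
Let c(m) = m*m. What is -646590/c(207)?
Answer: -215530/14283 ≈ -15.090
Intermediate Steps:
c(m) = m**2
-646590/c(207) = -646590/(207**2) = -646590/42849 = -646590*1/42849 = -215530/14283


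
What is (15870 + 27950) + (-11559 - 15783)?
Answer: 16478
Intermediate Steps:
(15870 + 27950) + (-11559 - 15783) = 43820 - 27342 = 16478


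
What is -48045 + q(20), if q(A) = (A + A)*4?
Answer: -47885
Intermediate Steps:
q(A) = 8*A (q(A) = (2*A)*4 = 8*A)
-48045 + q(20) = -48045 + 8*20 = -48045 + 160 = -47885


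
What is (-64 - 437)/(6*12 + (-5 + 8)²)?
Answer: -167/27 ≈ -6.1852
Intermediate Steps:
(-64 - 437)/(6*12 + (-5 + 8)²) = -501/(72 + 3²) = -501/(72 + 9) = -501/81 = -501*1/81 = -167/27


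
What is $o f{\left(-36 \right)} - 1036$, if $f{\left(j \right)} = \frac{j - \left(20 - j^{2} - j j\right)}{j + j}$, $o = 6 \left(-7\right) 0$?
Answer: $-1036$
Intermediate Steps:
$o = 0$ ($o = \left(-42\right) 0 = 0$)
$f{\left(j \right)} = \frac{-20 + j + 2 j^{2}}{2 j}$ ($f{\left(j \right)} = \frac{j + \left(\left(j^{2} + j^{2}\right) - 20\right)}{2 j} = \left(j + \left(2 j^{2} - 20\right)\right) \frac{1}{2 j} = \left(j + \left(-20 + 2 j^{2}\right)\right) \frac{1}{2 j} = \left(-20 + j + 2 j^{2}\right) \frac{1}{2 j} = \frac{-20 + j + 2 j^{2}}{2 j}$)
$o f{\left(-36 \right)} - 1036 = 0 \left(\frac{1}{2} - 36 - \frac{10}{-36}\right) - 1036 = 0 \left(\frac{1}{2} - 36 - - \frac{5}{18}\right) - 1036 = 0 \left(\frac{1}{2} - 36 + \frac{5}{18}\right) - 1036 = 0 \left(- \frac{317}{9}\right) - 1036 = 0 - 1036 = -1036$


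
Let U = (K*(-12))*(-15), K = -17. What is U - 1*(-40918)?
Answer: 37858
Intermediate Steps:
U = -3060 (U = -17*(-12)*(-15) = 204*(-15) = -3060)
U - 1*(-40918) = -3060 - 1*(-40918) = -3060 + 40918 = 37858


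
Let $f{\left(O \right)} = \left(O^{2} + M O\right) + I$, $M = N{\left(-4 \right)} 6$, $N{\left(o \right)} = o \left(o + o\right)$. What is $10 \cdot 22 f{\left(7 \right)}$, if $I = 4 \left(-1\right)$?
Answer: $305580$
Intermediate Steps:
$I = -4$
$N{\left(o \right)} = 2 o^{2}$ ($N{\left(o \right)} = o 2 o = 2 o^{2}$)
$M = 192$ ($M = 2 \left(-4\right)^{2} \cdot 6 = 2 \cdot 16 \cdot 6 = 32 \cdot 6 = 192$)
$f{\left(O \right)} = -4 + O^{2} + 192 O$ ($f{\left(O \right)} = \left(O^{2} + 192 O\right) - 4 = -4 + O^{2} + 192 O$)
$10 \cdot 22 f{\left(7 \right)} = 10 \cdot 22 \left(-4 + 7^{2} + 192 \cdot 7\right) = 220 \left(-4 + 49 + 1344\right) = 220 \cdot 1389 = 305580$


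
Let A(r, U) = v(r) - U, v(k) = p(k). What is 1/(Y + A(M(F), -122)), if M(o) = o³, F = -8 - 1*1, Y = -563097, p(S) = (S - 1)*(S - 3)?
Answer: -1/28615 ≈ -3.4947e-5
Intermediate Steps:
p(S) = (-1 + S)*(-3 + S)
v(k) = 3 + k² - 4*k
F = -9 (F = -8 - 1 = -9)
A(r, U) = 3 + r² - U - 4*r (A(r, U) = (3 + r² - 4*r) - U = 3 + r² - U - 4*r)
1/(Y + A(M(F), -122)) = 1/(-563097 + (3 + ((-9)³)² - 1*(-122) - 4*(-9)³)) = 1/(-563097 + (3 + (-729)² + 122 - 4*(-729))) = 1/(-563097 + (3 + 531441 + 122 + 2916)) = 1/(-563097 + 534482) = 1/(-28615) = -1/28615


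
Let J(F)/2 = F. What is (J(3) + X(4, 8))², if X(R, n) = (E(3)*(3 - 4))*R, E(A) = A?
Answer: 36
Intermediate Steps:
J(F) = 2*F
X(R, n) = -3*R (X(R, n) = (3*(3 - 4))*R = (3*(-1))*R = -3*R)
(J(3) + X(4, 8))² = (2*3 - 3*4)² = (6 - 12)² = (-6)² = 36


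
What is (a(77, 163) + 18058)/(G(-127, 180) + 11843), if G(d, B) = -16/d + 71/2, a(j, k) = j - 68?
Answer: 4589018/3017171 ≈ 1.5210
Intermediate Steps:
a(j, k) = -68 + j
G(d, B) = 71/2 - 16/d (G(d, B) = -16/d + 71*(½) = -16/d + 71/2 = 71/2 - 16/d)
(a(77, 163) + 18058)/(G(-127, 180) + 11843) = ((-68 + 77) + 18058)/((71/2 - 16/(-127)) + 11843) = (9 + 18058)/((71/2 - 16*(-1/127)) + 11843) = 18067/((71/2 + 16/127) + 11843) = 18067/(9049/254 + 11843) = 18067/(3017171/254) = 18067*(254/3017171) = 4589018/3017171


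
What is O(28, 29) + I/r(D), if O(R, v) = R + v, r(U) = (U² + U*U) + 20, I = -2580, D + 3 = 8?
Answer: 141/7 ≈ 20.143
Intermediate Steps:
D = 5 (D = -3 + 8 = 5)
r(U) = 20 + 2*U² (r(U) = (U² + U²) + 20 = 2*U² + 20 = 20 + 2*U²)
O(28, 29) + I/r(D) = (28 + 29) - 2580/(20 + 2*5²) = 57 - 2580/(20 + 2*25) = 57 - 2580/(20 + 50) = 57 - 2580/70 = 57 - 2580*1/70 = 57 - 258/7 = 141/7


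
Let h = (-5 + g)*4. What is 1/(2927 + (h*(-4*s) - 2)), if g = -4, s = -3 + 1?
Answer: 1/2637 ≈ 0.00037922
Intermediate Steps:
s = -2
h = -36 (h = (-5 - 4)*4 = -9*4 = -36)
1/(2927 + (h*(-4*s) - 2)) = 1/(2927 + (-(-144)*(-2) - 2)) = 1/(2927 + (-36*8 - 2)) = 1/(2927 + (-288 - 2)) = 1/(2927 - 290) = 1/2637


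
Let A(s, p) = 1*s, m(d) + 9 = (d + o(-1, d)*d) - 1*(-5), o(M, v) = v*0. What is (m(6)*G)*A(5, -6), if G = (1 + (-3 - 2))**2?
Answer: 160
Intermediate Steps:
o(M, v) = 0
G = 16 (G = (1 - 5)**2 = (-4)**2 = 16)
m(d) = -4 + d (m(d) = -9 + ((d + 0*d) - 1*(-5)) = -9 + ((d + 0) + 5) = -9 + (d + 5) = -9 + (5 + d) = -4 + d)
A(s, p) = s
(m(6)*G)*A(5, -6) = ((-4 + 6)*16)*5 = (2*16)*5 = 32*5 = 160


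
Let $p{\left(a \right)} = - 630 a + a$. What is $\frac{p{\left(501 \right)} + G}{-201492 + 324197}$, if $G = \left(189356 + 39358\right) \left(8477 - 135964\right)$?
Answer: $- \frac{29158376847}{122705} \approx -2.3763 \cdot 10^{5}$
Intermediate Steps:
$G = -29158061718$ ($G = 228714 \left(-127487\right) = -29158061718$)
$p{\left(a \right)} = - 629 a$
$\frac{p{\left(501 \right)} + G}{-201492 + 324197} = \frac{\left(-629\right) 501 - 29158061718}{-201492 + 324197} = \frac{-315129 - 29158061718}{122705} = \left(-29158376847\right) \frac{1}{122705} = - \frac{29158376847}{122705}$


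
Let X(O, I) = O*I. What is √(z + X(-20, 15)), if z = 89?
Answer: I*√211 ≈ 14.526*I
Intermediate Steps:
X(O, I) = I*O
√(z + X(-20, 15)) = √(89 + 15*(-20)) = √(89 - 300) = √(-211) = I*√211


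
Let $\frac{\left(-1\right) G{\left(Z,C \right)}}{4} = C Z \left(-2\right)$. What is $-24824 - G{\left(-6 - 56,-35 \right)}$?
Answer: $-42184$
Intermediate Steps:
$G{\left(Z,C \right)} = 8 C Z$ ($G{\left(Z,C \right)} = - 4 C Z \left(-2\right) = - 4 \left(- 2 C Z\right) = 8 C Z$)
$-24824 - G{\left(-6 - 56,-35 \right)} = -24824 - 8 \left(-35\right) \left(-6 - 56\right) = -24824 - 8 \left(-35\right) \left(-62\right) = -24824 - 17360 = -42184$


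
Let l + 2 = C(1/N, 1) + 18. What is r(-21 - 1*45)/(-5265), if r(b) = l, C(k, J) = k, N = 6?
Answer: -97/31590 ≈ -0.0030706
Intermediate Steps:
l = 97/6 (l = -2 + (1/6 + 18) = -2 + (⅙ + 18) = -2 + 109/6 = 97/6 ≈ 16.167)
r(b) = 97/6
r(-21 - 1*45)/(-5265) = (97/6)/(-5265) = (97/6)*(-1/5265) = -97/31590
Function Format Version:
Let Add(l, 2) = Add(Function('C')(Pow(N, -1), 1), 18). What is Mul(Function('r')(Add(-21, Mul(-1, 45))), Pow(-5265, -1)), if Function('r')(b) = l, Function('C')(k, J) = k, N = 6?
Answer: Rational(-97, 31590) ≈ -0.0030706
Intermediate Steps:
l = Rational(97, 6) (l = Add(-2, Add(Pow(6, -1), 18)) = Add(-2, Add(Rational(1, 6), 18)) = Add(-2, Rational(109, 6)) = Rational(97, 6) ≈ 16.167)
Function('r')(b) = Rational(97, 6)
Mul(Function('r')(Add(-21, Mul(-1, 45))), Pow(-5265, -1)) = Mul(Rational(97, 6), Pow(-5265, -1)) = Mul(Rational(97, 6), Rational(-1, 5265)) = Rational(-97, 31590)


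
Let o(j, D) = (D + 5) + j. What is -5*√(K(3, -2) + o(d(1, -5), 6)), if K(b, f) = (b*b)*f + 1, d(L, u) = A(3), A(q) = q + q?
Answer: 0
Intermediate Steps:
A(q) = 2*q
d(L, u) = 6 (d(L, u) = 2*3 = 6)
o(j, D) = 5 + D + j (o(j, D) = (5 + D) + j = 5 + D + j)
K(b, f) = 1 + f*b² (K(b, f) = b²*f + 1 = f*b² + 1 = 1 + f*b²)
-5*√(K(3, -2) + o(d(1, -5), 6)) = -5*√((1 - 2*3²) + (5 + 6 + 6)) = -5*√((1 - 2*9) + 17) = -5*√((1 - 18) + 17) = -5*√(-17 + 17) = -5*√0 = -5*0 = 0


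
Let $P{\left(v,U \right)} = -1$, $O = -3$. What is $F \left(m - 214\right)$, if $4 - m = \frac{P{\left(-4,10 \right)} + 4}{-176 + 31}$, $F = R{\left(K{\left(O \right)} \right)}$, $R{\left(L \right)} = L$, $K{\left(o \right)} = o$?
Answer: $\frac{91341}{145} \approx 629.94$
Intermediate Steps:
$F = -3$
$m = \frac{583}{145}$ ($m = 4 - \frac{-1 + 4}{-176 + 31} = 4 - \frac{3}{-145} = 4 - 3 \left(- \frac{1}{145}\right) = 4 - - \frac{3}{145} = 4 + \frac{3}{145} = \frac{583}{145} \approx 4.0207$)
$F \left(m - 214\right) = - 3 \left(\frac{583}{145} - 214\right) = \left(-3\right) \left(- \frac{30447}{145}\right) = \frac{91341}{145}$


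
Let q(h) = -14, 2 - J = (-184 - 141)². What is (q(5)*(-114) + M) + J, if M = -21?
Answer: -104048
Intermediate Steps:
J = -105623 (J = 2 - (-184 - 141)² = 2 - 1*(-325)² = 2 - 1*105625 = 2 - 105625 = -105623)
(q(5)*(-114) + M) + J = (-14*(-114) - 21) - 105623 = (1596 - 21) - 105623 = 1575 - 105623 = -104048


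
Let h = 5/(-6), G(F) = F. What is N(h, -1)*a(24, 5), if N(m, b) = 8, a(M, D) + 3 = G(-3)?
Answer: -48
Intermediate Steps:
a(M, D) = -6 (a(M, D) = -3 - 3 = -6)
h = -⅚ (h = 5*(-⅙) = -⅚ ≈ -0.83333)
N(h, -1)*a(24, 5) = 8*(-6) = -48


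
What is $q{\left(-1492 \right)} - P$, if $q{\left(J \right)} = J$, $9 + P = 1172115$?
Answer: $-1173598$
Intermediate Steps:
$P = 1172106$ ($P = -9 + 1172115 = 1172106$)
$q{\left(-1492 \right)} - P = -1492 - 1172106 = -1173598$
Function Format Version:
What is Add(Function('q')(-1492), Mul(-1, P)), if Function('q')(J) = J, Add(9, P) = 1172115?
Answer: -1173598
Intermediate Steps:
P = 1172106 (P = Add(-9, 1172115) = 1172106)
Add(Function('q')(-1492), Mul(-1, P)) = Add(-1492, Mul(-1, 1172106)) = Add(-1492, -1172106) = -1173598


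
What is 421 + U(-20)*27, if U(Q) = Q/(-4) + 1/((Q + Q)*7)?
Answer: 155653/280 ≈ 555.90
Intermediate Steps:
U(Q) = -Q/4 + 1/(14*Q) (U(Q) = Q*(-¼) + (⅐)/(2*Q) = -Q/4 + (1/(2*Q))*(⅐) = -Q/4 + 1/(14*Q))
421 + U(-20)*27 = 421 + (-¼*(-20) + (1/14)/(-20))*27 = 421 + (5 + (1/14)*(-1/20))*27 = 421 + (5 - 1/280)*27 = 421 + (1399/280)*27 = 421 + 37773/280 = 155653/280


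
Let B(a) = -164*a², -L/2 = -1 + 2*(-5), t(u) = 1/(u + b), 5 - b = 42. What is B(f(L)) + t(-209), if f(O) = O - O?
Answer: -1/246 ≈ -0.0040650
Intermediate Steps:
b = -37 (b = 5 - 1*42 = 5 - 42 = -37)
t(u) = 1/(-37 + u) (t(u) = 1/(u - 37) = 1/(-37 + u))
L = 22 (L = -2*(-1 + 2*(-5)) = -2*(-1 - 10) = -2*(-11) = 22)
f(O) = 0
B(f(L)) + t(-209) = -164*0² + 1/(-37 - 209) = -164*0 + 1/(-246) = 0 - 1/246 = -1/246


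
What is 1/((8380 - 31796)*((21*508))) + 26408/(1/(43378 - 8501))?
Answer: 230075486544868607/249801888 ≈ 9.2103e+8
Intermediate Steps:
1/((8380 - 31796)*((21*508))) + 26408/(1/(43378 - 8501)) = 1/(-23416*10668) + 26408/(1/34877) = -1/23416*1/10668 + 26408/(1/34877) = -1/249801888 + 26408*34877 = -1/249801888 + 921031816 = 230075486544868607/249801888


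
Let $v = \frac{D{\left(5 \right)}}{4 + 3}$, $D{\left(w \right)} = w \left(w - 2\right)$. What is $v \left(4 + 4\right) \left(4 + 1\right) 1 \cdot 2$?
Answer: $\frac{1200}{7} \approx 171.43$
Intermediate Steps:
$D{\left(w \right)} = w \left(-2 + w\right)$
$v = \frac{15}{7}$ ($v = \frac{5 \left(-2 + 5\right)}{4 + 3} = \frac{5 \cdot 3}{7} = 15 \cdot \frac{1}{7} = \frac{15}{7} \approx 2.1429$)
$v \left(4 + 4\right) \left(4 + 1\right) 1 \cdot 2 = \frac{15 \left(4 + 4\right) \left(4 + 1\right) 1}{7} \cdot 2 = \frac{15 \cdot 8 \cdot 5 \cdot 1}{7} \cdot 2 = \frac{15 \cdot 40 \cdot 1}{7} \cdot 2 = \frac{15}{7} \cdot 40 \cdot 2 = \frac{600}{7} \cdot 2 = \frac{1200}{7}$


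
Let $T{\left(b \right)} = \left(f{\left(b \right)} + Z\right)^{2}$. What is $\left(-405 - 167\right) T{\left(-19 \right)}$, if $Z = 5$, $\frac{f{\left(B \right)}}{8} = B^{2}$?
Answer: $-4787324828$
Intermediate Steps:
$f{\left(B \right)} = 8 B^{2}$
$T{\left(b \right)} = \left(5 + 8 b^{2}\right)^{2}$ ($T{\left(b \right)} = \left(8 b^{2} + 5\right)^{2} = \left(5 + 8 b^{2}\right)^{2}$)
$\left(-405 - 167\right) T{\left(-19 \right)} = \left(-405 - 167\right) \left(5 + 8 \left(-19\right)^{2}\right)^{2} = - 572 \left(5 + 8 \cdot 361\right)^{2} = - 572 \left(5 + 2888\right)^{2} = - 572 \cdot 2893^{2} = \left(-572\right) 8369449 = -4787324828$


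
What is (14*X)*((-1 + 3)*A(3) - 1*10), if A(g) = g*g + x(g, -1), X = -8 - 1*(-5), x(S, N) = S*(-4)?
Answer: 672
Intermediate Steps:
x(S, N) = -4*S
X = -3 (X = -8 + 5 = -3)
A(g) = g**2 - 4*g (A(g) = g*g - 4*g = g**2 - 4*g)
(14*X)*((-1 + 3)*A(3) - 1*10) = (14*(-3))*((-1 + 3)*(3*(-4 + 3)) - 1*10) = -42*(2*(3*(-1)) - 10) = -42*(2*(-3) - 10) = -42*(-6 - 10) = -42*(-16) = 672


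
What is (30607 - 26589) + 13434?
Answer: 17452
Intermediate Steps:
(30607 - 26589) + 13434 = 4018 + 13434 = 17452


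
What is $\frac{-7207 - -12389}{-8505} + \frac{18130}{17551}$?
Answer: $\frac{63246368}{149271255} \approx 0.4237$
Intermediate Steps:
$\frac{-7207 - -12389}{-8505} + \frac{18130}{17551} = \left(-7207 + 12389\right) \left(- \frac{1}{8505}\right) + 18130 \cdot \frac{1}{17551} = 5182 \left(- \frac{1}{8505}\right) + \frac{18130}{17551} = - \frac{5182}{8505} + \frac{18130}{17551} = \frac{63246368}{149271255}$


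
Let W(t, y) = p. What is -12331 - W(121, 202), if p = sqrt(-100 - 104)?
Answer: -12331 - 2*I*sqrt(51) ≈ -12331.0 - 14.283*I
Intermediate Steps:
p = 2*I*sqrt(51) (p = sqrt(-204) = 2*I*sqrt(51) ≈ 14.283*I)
W(t, y) = 2*I*sqrt(51)
-12331 - W(121, 202) = -12331 - 2*I*sqrt(51)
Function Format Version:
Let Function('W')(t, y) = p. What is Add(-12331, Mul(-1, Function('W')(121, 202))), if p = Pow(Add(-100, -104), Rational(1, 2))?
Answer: Add(-12331, Mul(-2, I, Pow(51, Rational(1, 2)))) ≈ Add(-12331., Mul(-14.283, I))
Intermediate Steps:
p = Mul(2, I, Pow(51, Rational(1, 2))) (p = Pow(-204, Rational(1, 2)) = Mul(2, I, Pow(51, Rational(1, 2))) ≈ Mul(14.283, I))
Function('W')(t, y) = Mul(2, I, Pow(51, Rational(1, 2)))
Add(-12331, Mul(-1, Function('W')(121, 202))) = Add(-12331, Mul(-1, Mul(2, I, Pow(51, Rational(1, 2))))) = Add(-12331, Mul(-2, I, Pow(51, Rational(1, 2))))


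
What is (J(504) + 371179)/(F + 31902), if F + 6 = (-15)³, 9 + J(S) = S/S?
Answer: 371171/28521 ≈ 13.014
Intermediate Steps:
J(S) = -8 (J(S) = -9 + S/S = -9 + 1 = -8)
F = -3381 (F = -6 + (-15)³ = -6 - 3375 = -3381)
(J(504) + 371179)/(F + 31902) = (-8 + 371179)/(-3381 + 31902) = 371171/28521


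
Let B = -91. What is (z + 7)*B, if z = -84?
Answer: 7007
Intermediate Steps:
(z + 7)*B = (-84 + 7)*(-91) = -77*(-91) = 7007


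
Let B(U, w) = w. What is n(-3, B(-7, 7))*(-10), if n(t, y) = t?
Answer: 30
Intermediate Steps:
n(-3, B(-7, 7))*(-10) = -3*(-10) = 30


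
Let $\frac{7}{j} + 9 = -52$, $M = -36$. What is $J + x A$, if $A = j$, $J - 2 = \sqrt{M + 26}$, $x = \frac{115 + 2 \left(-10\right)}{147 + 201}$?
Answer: $\frac{41791}{21228} + i \sqrt{10} \approx 1.9687 + 3.1623 i$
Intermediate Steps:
$x = \frac{95}{348}$ ($x = \frac{115 - 20}{348} = 95 \cdot \frac{1}{348} = \frac{95}{348} \approx 0.27299$)
$j = - \frac{7}{61}$ ($j = \frac{7}{-9 - 52} = \frac{7}{-61} = 7 \left(- \frac{1}{61}\right) = - \frac{7}{61} \approx -0.11475$)
$J = 2 + i \sqrt{10}$ ($J = 2 + \sqrt{-36 + 26} = 2 + \sqrt{-10} = 2 + i \sqrt{10} \approx 2.0 + 3.1623 i$)
$A = - \frac{7}{61} \approx -0.11475$
$J + x A = \left(2 + i \sqrt{10}\right) + \frac{95}{348} \left(- \frac{7}{61}\right) = \left(2 + i \sqrt{10}\right) - \frac{665}{21228} = \frac{41791}{21228} + i \sqrt{10}$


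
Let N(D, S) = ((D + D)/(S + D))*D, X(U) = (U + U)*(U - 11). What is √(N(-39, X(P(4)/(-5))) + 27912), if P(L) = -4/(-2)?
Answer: √191584418/83 ≈ 166.76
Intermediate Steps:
P(L) = 2 (P(L) = -4*(-½) = 2)
X(U) = 2*U*(-11 + U) (X(U) = (2*U)*(-11 + U) = 2*U*(-11 + U))
N(D, S) = 2*D²/(D + S) (N(D, S) = ((2*D)/(D + S))*D = (2*D/(D + S))*D = 2*D²/(D + S))
√(N(-39, X(P(4)/(-5))) + 27912) = √(2*(-39)²/(-39 + 2*(2/(-5))*(-11 + 2/(-5))) + 27912) = √(2*1521/(-39 + 2*(2*(-⅕))*(-11 + 2*(-⅕))) + 27912) = √(2*1521/(-39 + 2*(-⅖)*(-11 - ⅖)) + 27912) = √(2*1521/(-39 + 2*(-⅖)*(-57/5)) + 27912) = √(2*1521/(-39 + 228/25) + 27912) = √(2*1521/(-747/25) + 27912) = √(2*1521*(-25/747) + 27912) = √(-8450/83 + 27912) = √(2308246/83) = √191584418/83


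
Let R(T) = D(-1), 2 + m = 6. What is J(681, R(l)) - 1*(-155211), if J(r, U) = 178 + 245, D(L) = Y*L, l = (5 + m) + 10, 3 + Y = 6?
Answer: 155634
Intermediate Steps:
m = 4 (m = -2 + 6 = 4)
Y = 3 (Y = -3 + 6 = 3)
l = 19 (l = (5 + 4) + 10 = 9 + 10 = 19)
D(L) = 3*L
R(T) = -3 (R(T) = 3*(-1) = -3)
J(r, U) = 423
J(681, R(l)) - 1*(-155211) = 423 - 1*(-155211) = 423 + 155211 = 155634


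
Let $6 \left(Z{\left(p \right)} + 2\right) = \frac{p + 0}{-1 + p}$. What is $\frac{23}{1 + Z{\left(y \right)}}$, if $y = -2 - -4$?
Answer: $- \frac{69}{2} \approx -34.5$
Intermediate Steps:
$y = 2$ ($y = -2 + 4 = 2$)
$Z{\left(p \right)} = -2 + \frac{p}{6 \left(-1 + p\right)}$ ($Z{\left(p \right)} = -2 + \frac{\left(p + 0\right) \frac{1}{-1 + p}}{6} = -2 + \frac{p \frac{1}{-1 + p}}{6} = -2 + \frac{p}{6 \left(-1 + p\right)}$)
$\frac{23}{1 + Z{\left(y \right)}} = \frac{23}{1 + \frac{12 - 22}{6 \left(-1 + 2\right)}} = \frac{23}{1 + \frac{12 - 22}{6 \cdot 1}} = \frac{23}{1 + \frac{1}{6} \cdot 1 \left(-10\right)} = \frac{23}{1 - \frac{5}{3}} = \frac{23}{- \frac{2}{3}} = 23 \left(- \frac{3}{2}\right) = - \frac{69}{2}$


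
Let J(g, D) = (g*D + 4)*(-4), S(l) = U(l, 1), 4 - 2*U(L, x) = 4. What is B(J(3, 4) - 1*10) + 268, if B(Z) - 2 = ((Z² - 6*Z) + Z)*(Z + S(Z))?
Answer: -432334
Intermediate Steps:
U(L, x) = 0 (U(L, x) = 2 - ½*4 = 2 - 2 = 0)
S(l) = 0
J(g, D) = -16 - 4*D*g (J(g, D) = (D*g + 4)*(-4) = (4 + D*g)*(-4) = -16 - 4*D*g)
B(Z) = 2 + Z*(Z² - 5*Z) (B(Z) = 2 + ((Z² - 6*Z) + Z)*(Z + 0) = 2 + (Z² - 5*Z)*Z = 2 + Z*(Z² - 5*Z))
B(J(3, 4) - 1*10) + 268 = (2 + ((-16 - 4*4*3) - 1*10)³ - 5*((-16 - 4*4*3) - 1*10)²) + 268 = (2 + ((-16 - 48) - 10)³ - 5*((-16 - 48) - 10)²) + 268 = (2 + (-64 - 10)³ - 5*(-64 - 10)²) + 268 = (2 + (-74)³ - 5*(-74)²) + 268 = (2 - 405224 - 5*5476) + 268 = (2 - 405224 - 27380) + 268 = -432602 + 268 = -432334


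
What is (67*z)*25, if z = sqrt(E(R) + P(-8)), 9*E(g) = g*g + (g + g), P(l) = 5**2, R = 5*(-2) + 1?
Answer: 6700*sqrt(2) ≈ 9475.2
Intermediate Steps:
R = -9 (R = -10 + 1 = -9)
P(l) = 25
E(g) = g**2/9 + 2*g/9 (E(g) = (g*g + (g + g))/9 = (g**2 + 2*g)/9 = g**2/9 + 2*g/9)
z = 4*sqrt(2) (z = sqrt((1/9)*(-9)*(2 - 9) + 25) = sqrt((1/9)*(-9)*(-7) + 25) = sqrt(7 + 25) = sqrt(32) = 4*sqrt(2) ≈ 5.6569)
(67*z)*25 = (67*(4*sqrt(2)))*25 = (268*sqrt(2))*25 = 6700*sqrt(2)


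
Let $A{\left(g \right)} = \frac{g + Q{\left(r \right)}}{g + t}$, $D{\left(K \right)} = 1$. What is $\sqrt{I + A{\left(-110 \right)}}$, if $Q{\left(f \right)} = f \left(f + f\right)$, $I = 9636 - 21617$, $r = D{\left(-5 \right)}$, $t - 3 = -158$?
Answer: $\frac{7 i \sqrt{17170145}}{265} \approx 109.46 i$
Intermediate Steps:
$t = -155$ ($t = 3 - 158 = -155$)
$r = 1$
$I = -11981$
$Q{\left(f \right)} = 2 f^{2}$ ($Q{\left(f \right)} = f 2 f = 2 f^{2}$)
$A{\left(g \right)} = \frac{2 + g}{-155 + g}$ ($A{\left(g \right)} = \frac{g + 2 \cdot 1^{2}}{g - 155} = \frac{g + 2 \cdot 1}{-155 + g} = \frac{g + 2}{-155 + g} = \frac{2 + g}{-155 + g}$)
$\sqrt{I + A{\left(-110 \right)}} = \sqrt{-11981 + \frac{2 - 110}{-155 - 110}} = \sqrt{-11981 + \frac{1}{-265} \left(-108\right)} = \sqrt{-11981 - - \frac{108}{265}} = \sqrt{-11981 + \frac{108}{265}} = \sqrt{- \frac{3174857}{265}} = \frac{7 i \sqrt{17170145}}{265}$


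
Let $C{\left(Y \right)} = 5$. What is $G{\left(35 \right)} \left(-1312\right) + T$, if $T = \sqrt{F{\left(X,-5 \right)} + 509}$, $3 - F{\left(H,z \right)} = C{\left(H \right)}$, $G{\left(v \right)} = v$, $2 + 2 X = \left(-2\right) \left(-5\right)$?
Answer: $-45920 + 13 \sqrt{3} \approx -45898.0$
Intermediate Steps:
$X = 4$ ($X = -1 + \frac{\left(-2\right) \left(-5\right)}{2} = -1 + \frac{1}{2} \cdot 10 = -1 + 5 = 4$)
$F{\left(H,z \right)} = -2$ ($F{\left(H,z \right)} = 3 - 5 = -2$)
$T = 13 \sqrt{3}$ ($T = \sqrt{-2 + 509} = \sqrt{507} = 13 \sqrt{3} \approx 22.517$)
$G{\left(35 \right)} \left(-1312\right) + T = 35 \left(-1312\right) + 13 \sqrt{3} = -45920 + 13 \sqrt{3}$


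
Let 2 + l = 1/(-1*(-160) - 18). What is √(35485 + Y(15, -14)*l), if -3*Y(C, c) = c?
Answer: 2*√402374253/213 ≈ 188.35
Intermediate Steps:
Y(C, c) = -c/3
l = -283/142 (l = -2 + 1/(-1*(-160) - 18) = -2 + 1/(160 - 18) = -2 + 1/142 = -283/142 ≈ -1.9930)
√(35485 + Y(15, -14)*l) = √(35485 - ⅓*(-14)*(-283/142)) = √(35485 + (14/3)*(-283/142)) = √(35485 - 1981/213) = √(7556324/213) = 2*√402374253/213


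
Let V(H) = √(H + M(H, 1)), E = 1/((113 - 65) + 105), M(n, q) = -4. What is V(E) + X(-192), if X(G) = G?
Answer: -192 + I*√10387/51 ≈ -192.0 + 1.9984*I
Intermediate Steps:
E = 1/153 (E = 1/(48 + 105) = 1/153 ≈ 0.0065359)
V(H) = √(-4 + H) (V(H) = √(H - 4) = √(-4 + H))
V(E) + X(-192) = √(-4 + 1/153) - 192 = √(-611/153) - 192 = I*√10387/51 - 192 = -192 + I*√10387/51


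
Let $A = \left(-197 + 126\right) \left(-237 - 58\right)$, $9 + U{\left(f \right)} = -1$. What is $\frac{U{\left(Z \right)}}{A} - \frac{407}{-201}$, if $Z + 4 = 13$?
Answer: $\frac{1704521}{841989} \approx 2.0244$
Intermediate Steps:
$Z = 9$ ($Z = -4 + 13 = 9$)
$U{\left(f \right)} = -10$ ($U{\left(f \right)} = -9 - 1 = -10$)
$A = 20945$ ($A = \left(-71\right) \left(-295\right) = 20945$)
$\frac{U{\left(Z \right)}}{A} - \frac{407}{-201} = - \frac{10}{20945} - \frac{407}{-201} = \left(-10\right) \frac{1}{20945} - - \frac{407}{201} = - \frac{2}{4189} + \frac{407}{201} = \frac{1704521}{841989}$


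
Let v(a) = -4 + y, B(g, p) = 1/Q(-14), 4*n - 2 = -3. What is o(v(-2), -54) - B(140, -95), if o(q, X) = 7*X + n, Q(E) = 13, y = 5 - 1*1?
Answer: -19673/52 ≈ -378.33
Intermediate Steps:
y = 4 (y = 5 - 1 = 4)
n = -1/4 (n = 1/2 + (1/4)*(-3) = 1/2 - 3/4 = -1/4 ≈ -0.25000)
B(g, p) = 1/13
v(a) = 0 (v(a) = -4 + 4 = 0)
o(q, X) = -1/4 + 7*X (o(q, X) = 7*X - 1/4 = -1/4 + 7*X)
o(v(-2), -54) - B(140, -95) = (-1/4 + 7*(-54)) - 1*1/13 = (-1/4 - 378) - 1/13 = -1513/4 - 1/13 = -19673/52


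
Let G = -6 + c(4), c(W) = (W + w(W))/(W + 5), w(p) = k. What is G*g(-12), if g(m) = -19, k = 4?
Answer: 874/9 ≈ 97.111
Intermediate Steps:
w(p) = 4
c(W) = (4 + W)/(5 + W) (c(W) = (W + 4)/(W + 5) = (4 + W)/(5 + W))
G = -46/9 (G = -6 + (4 + 4)/(5 + 4) = -6 + 8/9 = -46/9 ≈ -5.1111)
G*g(-12) = -46/9*(-19) = 874/9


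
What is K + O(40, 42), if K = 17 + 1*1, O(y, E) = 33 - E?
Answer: 9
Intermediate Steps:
K = 18 (K = 17 + 1 = 18)
K + O(40, 42) = 18 + (33 - 1*42) = 18 + (33 - 42) = 18 - 9 = 9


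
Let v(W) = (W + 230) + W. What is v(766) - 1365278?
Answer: -1363516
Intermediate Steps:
v(W) = 230 + 2*W (v(W) = (230 + W) + W = 230 + 2*W)
v(766) - 1365278 = (230 + 2*766) - 1365278 = (230 + 1532) - 1365278 = 1762 - 1365278 = -1363516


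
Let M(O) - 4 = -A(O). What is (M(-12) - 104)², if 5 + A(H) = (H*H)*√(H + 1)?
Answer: -219071 + 27360*I*√11 ≈ -2.1907e+5 + 90743.0*I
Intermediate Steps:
A(H) = -5 + H²*√(1 + H) (A(H) = -5 + (H*H)*√(H + 1) = -5 + H²*√(1 + H))
M(O) = 9 - O²*√(1 + O) (M(O) = 4 - (-5 + O²*√(1 + O)) = 4 + (5 - O²*√(1 + O)) = 9 - O²*√(1 + O))
(M(-12) - 104)² = ((9 - 1*(-12)²*√(1 - 12)) - 104)² = ((9 - 1*144*√(-11)) - 104)² = ((9 - 1*144*I*√11) - 104)² = ((9 - 144*I*√11) - 104)² = (-95 - 144*I*√11)²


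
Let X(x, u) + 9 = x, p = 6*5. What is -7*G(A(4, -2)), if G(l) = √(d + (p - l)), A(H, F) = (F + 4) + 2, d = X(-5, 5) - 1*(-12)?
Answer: -14*√6 ≈ -34.293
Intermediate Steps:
p = 30
X(x, u) = -9 + x
d = -2 (d = (-9 - 5) - 1*(-12) = -14 + 12 = -2)
A(H, F) = 6 + F (A(H, F) = (4 + F) + 2 = 6 + F)
G(l) = √(28 - l) (G(l) = √(-2 + (30 - l)) = √(28 - l))
-7*G(A(4, -2)) = -7*√(28 - (6 - 2)) = -7*√(28 - 1*4) = -7*√(28 - 4) = -14*√6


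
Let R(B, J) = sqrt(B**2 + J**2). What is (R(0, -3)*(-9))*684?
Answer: -18468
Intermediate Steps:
(R(0, -3)*(-9))*684 = (sqrt(0**2 + (-3)**2)*(-9))*684 = (sqrt(0 + 9)*(-9))*684 = (sqrt(9)*(-9))*684 = (3*(-9))*684 = -27*684 = -18468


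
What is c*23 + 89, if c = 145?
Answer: 3424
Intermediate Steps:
c*23 + 89 = 145*23 + 89 = 3335 + 89 = 3424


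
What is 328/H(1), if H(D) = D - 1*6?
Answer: -328/5 ≈ -65.600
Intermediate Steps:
H(D) = -6 + D (H(D) = D - 6 = -6 + D)
328/H(1) = 328/(-6 + 1) = 328/(-5) = 328*(-⅕) = -328/5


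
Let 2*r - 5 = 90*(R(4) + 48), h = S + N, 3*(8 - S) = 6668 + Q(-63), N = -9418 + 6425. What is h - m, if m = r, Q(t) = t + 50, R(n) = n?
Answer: -45275/6 ≈ -7545.8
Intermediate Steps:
Q(t) = 50 + t
N = -2993
S = -6631/3 (S = 8 - (6668 + (50 - 63))/3 = 8 - (6668 - 13)/3 = 8 - ⅓*6655 = 8 - 6655/3 = -6631/3 ≈ -2210.3)
h = -15610/3 (h = -6631/3 - 2993 = -15610/3 ≈ -5203.3)
r = 4685/2 (r = 5/2 + (90*(4 + 48))/2 = 5/2 + (90*52)/2 = 5/2 + (½)*4680 = 5/2 + 2340 = 4685/2 ≈ 2342.5)
m = 4685/2 ≈ 2342.5
h - m = -15610/3 - 1*4685/2 = -15610/3 - 4685/2 = -45275/6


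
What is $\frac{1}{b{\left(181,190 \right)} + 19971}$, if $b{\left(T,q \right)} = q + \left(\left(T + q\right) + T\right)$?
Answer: $\frac{1}{20713} \approx 4.8279 \cdot 10^{-5}$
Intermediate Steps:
$b{\left(T,q \right)} = 2 T + 2 q$ ($b{\left(T,q \right)} = q + \left(q + 2 T\right) = 2 T + 2 q$)
$\frac{1}{b{\left(181,190 \right)} + 19971} = \frac{1}{\left(2 \cdot 181 + 2 \cdot 190\right) + 19971} = \frac{1}{\left(362 + 380\right) + 19971} = \frac{1}{742 + 19971} = \frac{1}{20713}$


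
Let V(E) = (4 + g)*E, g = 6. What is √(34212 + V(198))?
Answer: 4*√2262 ≈ 190.24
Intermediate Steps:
V(E) = 10*E (V(E) = (4 + 6)*E = 10*E)
√(34212 + V(198)) = √(34212 + 10*198) = √(34212 + 1980) = √36192 = 4*√2262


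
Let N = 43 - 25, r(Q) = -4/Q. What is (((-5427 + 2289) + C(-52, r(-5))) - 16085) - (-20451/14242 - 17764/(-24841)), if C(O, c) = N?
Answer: -6794195921607/353785522 ≈ -19204.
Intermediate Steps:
N = 18
C(O, c) = 18
(((-5427 + 2289) + C(-52, r(-5))) - 16085) - (-20451/14242 - 17764/(-24841)) = (((-5427 + 2289) + 18) - 16085) - (-20451/14242 - 17764/(-24841)) = ((-3138 + 18) - 16085) - (-20451*1/14242 - 17764*(-1/24841)) = (-3120 - 16085) - (-20451/14242 + 17764/24841) = -19205 - 1*(-255028403/353785522) = -19205 + 255028403/353785522 = -6794195921607/353785522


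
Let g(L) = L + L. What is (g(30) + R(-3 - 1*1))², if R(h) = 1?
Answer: 3721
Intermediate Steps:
g(L) = 2*L
(g(30) + R(-3 - 1*1))² = (2*30 + 1)² = (60 + 1)² = 61² = 3721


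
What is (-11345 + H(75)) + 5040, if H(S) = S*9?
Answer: -5630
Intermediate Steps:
H(S) = 9*S
(-11345 + H(75)) + 5040 = (-11345 + 9*75) + 5040 = (-11345 + 675) + 5040 = -10670 + 5040 = -5630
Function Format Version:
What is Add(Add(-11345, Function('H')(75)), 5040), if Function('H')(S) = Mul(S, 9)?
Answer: -5630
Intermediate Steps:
Function('H')(S) = Mul(9, S)
Add(Add(-11345, Function('H')(75)), 5040) = Add(Add(-11345, Mul(9, 75)), 5040) = Add(Add(-11345, 675), 5040) = Add(-10670, 5040) = -5630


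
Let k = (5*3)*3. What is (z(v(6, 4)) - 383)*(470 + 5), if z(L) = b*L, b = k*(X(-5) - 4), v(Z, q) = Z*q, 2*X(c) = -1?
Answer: -2490425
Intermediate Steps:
X(c) = -1/2 (X(c) = (1/2)*(-1) = -1/2)
k = 45 (k = 15*3 = 45)
b = -405/2 (b = 45*(-1/2 - 4) = 45*(-9/2) = -405/2 ≈ -202.50)
z(L) = -405*L/2
(z(v(6, 4)) - 383)*(470 + 5) = (-1215*4 - 383)*(470 + 5) = (-405/2*24 - 383)*475 = (-4860 - 383)*475 = -5243*475 = -2490425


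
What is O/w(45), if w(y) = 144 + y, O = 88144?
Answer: 12592/27 ≈ 466.37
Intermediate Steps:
O/w(45) = 88144/(144 + 45) = 88144/189 = 88144*(1/189) = 12592/27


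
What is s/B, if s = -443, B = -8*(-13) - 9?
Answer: -443/95 ≈ -4.6632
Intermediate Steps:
B = 95 (B = 104 - 9 = 95)
s/B = -443/95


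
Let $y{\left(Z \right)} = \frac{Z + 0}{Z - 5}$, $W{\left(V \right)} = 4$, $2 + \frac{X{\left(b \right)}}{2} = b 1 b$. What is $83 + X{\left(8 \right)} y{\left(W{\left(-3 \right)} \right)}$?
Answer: $-413$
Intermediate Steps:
$X{\left(b \right)} = -4 + 2 b^{2}$ ($X{\left(b \right)} = -4 + 2 b 1 b = -4 + 2 b b = -4 + 2 b^{2}$)
$y{\left(Z \right)} = \frac{Z}{-5 + Z}$
$83 + X{\left(8 \right)} y{\left(W{\left(-3 \right)} \right)} = 83 + \left(-4 + 2 \cdot 8^{2}\right) \frac{4}{-5 + 4} = 83 + \left(-4 + 2 \cdot 64\right) \frac{4}{-1} = 83 + \left(-4 + 128\right) 4 \left(-1\right) = 83 + 124 \left(-4\right) = 83 - 496 = -413$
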